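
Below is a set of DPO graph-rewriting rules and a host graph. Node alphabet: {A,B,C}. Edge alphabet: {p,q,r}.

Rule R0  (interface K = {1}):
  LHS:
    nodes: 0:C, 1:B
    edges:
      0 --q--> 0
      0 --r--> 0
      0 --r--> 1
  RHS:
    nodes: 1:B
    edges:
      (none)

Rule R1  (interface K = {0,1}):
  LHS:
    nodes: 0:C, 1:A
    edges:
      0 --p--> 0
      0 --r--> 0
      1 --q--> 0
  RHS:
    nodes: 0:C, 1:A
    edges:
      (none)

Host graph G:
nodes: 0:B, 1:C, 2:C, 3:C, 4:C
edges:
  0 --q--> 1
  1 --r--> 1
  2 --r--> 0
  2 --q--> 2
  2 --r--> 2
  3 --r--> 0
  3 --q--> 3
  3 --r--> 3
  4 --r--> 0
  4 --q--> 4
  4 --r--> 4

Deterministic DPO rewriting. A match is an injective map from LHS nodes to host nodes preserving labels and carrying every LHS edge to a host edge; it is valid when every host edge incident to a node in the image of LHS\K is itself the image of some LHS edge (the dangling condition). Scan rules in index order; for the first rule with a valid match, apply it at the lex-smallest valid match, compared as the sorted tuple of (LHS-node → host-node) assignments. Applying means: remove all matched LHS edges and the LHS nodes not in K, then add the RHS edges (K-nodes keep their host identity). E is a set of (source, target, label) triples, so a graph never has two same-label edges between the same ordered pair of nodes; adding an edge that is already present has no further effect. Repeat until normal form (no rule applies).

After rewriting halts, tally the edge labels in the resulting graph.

Answer: q:1 r:1

Steps:
start.  V:5 E:11  edges: 0-q->1 1-r->1 2-r->0 2-q->2 2-r->2 3-r->0 3-q->3 3-r->3 4-r->0 4-q->4 4-r->4
1. fire R0 via {0↦2, 1↦0}  →  V:4 E:8  edges: 0-q->1 1-r->1 3-r->0 3-q->3 3-r->3 4-r->0 4-q->4 4-r->4
2. fire R0 via {0↦3, 1↦0}  →  V:3 E:5  edges: 0-q->1 1-r->1 4-r->0 4-q->4 4-r->4
3. fire R0 via {0↦4, 1↦0}  →  V:2 E:2  edges: 0-q->1 1-r->1
normal form: no rule applies after step 3
NF edges: [(0, 1, 'q'), (1, 1, 'r')]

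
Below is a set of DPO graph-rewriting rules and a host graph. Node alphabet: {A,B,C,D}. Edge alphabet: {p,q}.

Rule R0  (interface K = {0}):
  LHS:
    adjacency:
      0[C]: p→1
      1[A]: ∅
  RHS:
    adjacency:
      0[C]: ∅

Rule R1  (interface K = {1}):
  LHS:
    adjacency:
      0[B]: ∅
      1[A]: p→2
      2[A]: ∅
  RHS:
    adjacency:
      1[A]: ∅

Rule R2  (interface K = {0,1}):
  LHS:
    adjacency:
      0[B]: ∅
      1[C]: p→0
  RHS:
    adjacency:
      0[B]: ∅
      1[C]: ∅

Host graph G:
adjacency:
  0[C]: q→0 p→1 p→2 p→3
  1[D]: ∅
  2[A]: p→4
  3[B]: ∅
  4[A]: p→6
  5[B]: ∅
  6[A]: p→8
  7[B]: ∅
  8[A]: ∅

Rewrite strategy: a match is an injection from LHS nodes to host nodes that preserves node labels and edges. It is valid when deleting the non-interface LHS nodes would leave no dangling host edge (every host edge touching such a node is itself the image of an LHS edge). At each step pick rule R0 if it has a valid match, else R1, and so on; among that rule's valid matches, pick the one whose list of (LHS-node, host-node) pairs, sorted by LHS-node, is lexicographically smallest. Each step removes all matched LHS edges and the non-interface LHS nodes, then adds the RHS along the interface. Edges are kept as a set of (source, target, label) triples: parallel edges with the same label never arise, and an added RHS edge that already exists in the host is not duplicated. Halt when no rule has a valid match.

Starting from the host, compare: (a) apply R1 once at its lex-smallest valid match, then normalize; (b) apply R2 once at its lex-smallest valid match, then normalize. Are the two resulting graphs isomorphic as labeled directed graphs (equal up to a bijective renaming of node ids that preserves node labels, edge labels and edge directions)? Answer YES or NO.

Answer: YES

Rewrite trace:
branch R1-first: apply at {0↦5, 1↦6, 2↦8} → |E|=6, then 4 more step(s) → NF |V|=2 |E|=2 V={0:C, 1:D} E=0-q->0 0-p->1
branch R2-first: apply at {0↦3, 1↦0} → |E|=6, then 4 more step(s) → NF |V|=2 |E|=2 V={0:C, 1:D} E=0-q->0 0-p->1
graphs isomorphic (equal up to label-preserving node renaming)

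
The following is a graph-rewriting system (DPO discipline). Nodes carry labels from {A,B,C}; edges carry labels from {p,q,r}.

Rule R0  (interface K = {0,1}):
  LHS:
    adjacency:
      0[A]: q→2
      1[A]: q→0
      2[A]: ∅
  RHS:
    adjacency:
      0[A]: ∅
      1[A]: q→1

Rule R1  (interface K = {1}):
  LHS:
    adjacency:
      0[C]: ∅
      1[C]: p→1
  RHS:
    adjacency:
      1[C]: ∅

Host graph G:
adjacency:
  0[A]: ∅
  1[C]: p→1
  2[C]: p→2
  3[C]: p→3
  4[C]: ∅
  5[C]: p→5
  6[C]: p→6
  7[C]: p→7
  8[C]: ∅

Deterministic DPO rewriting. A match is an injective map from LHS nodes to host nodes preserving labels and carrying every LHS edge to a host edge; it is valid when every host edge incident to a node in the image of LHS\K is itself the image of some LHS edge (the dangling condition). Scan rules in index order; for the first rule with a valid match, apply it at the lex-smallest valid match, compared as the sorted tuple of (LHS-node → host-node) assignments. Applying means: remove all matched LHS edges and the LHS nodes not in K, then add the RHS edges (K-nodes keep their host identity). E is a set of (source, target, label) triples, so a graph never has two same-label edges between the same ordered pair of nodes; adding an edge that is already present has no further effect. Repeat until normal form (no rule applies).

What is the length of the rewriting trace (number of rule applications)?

Answer: 6

Derivation:
start.  V:9 E:6  edges: 1-p->1 2-p->2 3-p->3 5-p->5 6-p->6 7-p->7
1. fire R1 via {0↦4, 1↦1}  →  V:8 E:5  edges: 2-p->2 3-p->3 5-p->5 6-p->6 7-p->7
2. fire R1 via {0↦1, 1↦2}  →  V:7 E:4  edges: 3-p->3 5-p->5 6-p->6 7-p->7
3. fire R1 via {0↦2, 1↦3}  →  V:6 E:3  edges: 5-p->5 6-p->6 7-p->7
4. fire R1 via {0↦3, 1↦5}  →  V:5 E:2  edges: 6-p->6 7-p->7
5. fire R1 via {0↦5, 1↦6}  →  V:4 E:1  edges: 7-p->7
6. fire R1 via {0↦6, 1↦7}  →  V:3 E:0  edges: ∅
normal form: no rule applies after step 6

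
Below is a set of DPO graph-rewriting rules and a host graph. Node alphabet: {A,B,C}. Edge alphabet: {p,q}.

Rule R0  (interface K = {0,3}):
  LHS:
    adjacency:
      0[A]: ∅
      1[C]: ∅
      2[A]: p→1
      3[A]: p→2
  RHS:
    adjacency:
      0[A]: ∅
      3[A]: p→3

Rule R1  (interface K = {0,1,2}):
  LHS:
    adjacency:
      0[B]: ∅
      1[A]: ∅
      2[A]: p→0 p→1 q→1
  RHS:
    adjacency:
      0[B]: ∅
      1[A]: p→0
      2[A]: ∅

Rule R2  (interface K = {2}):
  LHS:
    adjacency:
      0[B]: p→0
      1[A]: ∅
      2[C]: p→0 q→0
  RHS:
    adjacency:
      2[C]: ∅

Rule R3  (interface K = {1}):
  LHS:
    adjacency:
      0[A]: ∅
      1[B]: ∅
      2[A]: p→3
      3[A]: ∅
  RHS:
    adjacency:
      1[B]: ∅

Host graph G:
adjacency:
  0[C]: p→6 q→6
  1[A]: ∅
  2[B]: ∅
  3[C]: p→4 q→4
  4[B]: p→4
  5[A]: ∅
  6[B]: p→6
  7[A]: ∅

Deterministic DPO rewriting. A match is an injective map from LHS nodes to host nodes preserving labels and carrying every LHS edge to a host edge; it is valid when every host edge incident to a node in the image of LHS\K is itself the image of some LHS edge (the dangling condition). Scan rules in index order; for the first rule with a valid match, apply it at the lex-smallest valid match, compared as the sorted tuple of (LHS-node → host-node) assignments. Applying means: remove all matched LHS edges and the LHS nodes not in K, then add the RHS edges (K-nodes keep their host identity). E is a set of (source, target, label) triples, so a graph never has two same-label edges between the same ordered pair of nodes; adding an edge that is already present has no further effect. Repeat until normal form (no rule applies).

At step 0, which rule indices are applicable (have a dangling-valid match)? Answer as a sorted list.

R0: no valid match — LHS pattern not found
R1: no valid match — LHS pattern not found
R2: 6 valid matches — {0↦4, 1↦1, 2↦3}, {0↦4, 1↦5, 2↦3}, {0↦4, 1↦7, 2↦3} (+3 more)
R3: no valid match — LHS pattern not found

Answer: [R2]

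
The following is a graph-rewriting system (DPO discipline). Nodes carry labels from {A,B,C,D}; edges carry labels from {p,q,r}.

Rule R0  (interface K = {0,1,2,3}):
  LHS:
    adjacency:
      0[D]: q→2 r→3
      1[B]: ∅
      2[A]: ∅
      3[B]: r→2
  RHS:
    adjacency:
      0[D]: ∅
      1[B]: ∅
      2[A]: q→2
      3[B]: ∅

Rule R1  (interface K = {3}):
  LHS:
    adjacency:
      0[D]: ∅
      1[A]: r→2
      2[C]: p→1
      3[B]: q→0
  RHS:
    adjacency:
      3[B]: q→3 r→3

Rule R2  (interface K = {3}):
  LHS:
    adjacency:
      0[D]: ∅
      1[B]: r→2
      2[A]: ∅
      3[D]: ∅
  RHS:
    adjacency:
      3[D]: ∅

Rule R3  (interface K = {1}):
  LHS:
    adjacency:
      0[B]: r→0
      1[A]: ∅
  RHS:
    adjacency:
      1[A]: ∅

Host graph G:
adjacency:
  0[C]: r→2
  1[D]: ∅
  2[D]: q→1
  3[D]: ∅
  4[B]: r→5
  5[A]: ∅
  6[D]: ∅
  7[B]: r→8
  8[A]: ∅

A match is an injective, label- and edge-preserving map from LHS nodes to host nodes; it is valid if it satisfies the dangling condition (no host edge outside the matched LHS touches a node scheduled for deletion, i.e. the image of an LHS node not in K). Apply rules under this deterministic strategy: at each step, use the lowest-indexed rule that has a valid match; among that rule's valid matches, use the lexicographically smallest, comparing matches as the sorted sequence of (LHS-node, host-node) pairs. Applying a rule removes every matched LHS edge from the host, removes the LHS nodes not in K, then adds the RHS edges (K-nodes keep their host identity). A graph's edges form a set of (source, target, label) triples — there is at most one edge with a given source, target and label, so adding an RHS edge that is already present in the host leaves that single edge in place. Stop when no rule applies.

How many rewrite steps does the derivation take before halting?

Answer: 2

Derivation:
start.  V:9 E:4  edges: 0-r->2 2-q->1 4-r->5 7-r->8
1. fire R2 via {0↦3, 1↦4, 2↦5, 3↦1}  →  V:6 E:3  edges: 0-r->2 2-q->1 7-r->8
2. fire R2 via {0↦6, 1↦7, 2↦8, 3↦1}  →  V:3 E:2  edges: 0-r->2 2-q->1
halt: no rule applies after step 2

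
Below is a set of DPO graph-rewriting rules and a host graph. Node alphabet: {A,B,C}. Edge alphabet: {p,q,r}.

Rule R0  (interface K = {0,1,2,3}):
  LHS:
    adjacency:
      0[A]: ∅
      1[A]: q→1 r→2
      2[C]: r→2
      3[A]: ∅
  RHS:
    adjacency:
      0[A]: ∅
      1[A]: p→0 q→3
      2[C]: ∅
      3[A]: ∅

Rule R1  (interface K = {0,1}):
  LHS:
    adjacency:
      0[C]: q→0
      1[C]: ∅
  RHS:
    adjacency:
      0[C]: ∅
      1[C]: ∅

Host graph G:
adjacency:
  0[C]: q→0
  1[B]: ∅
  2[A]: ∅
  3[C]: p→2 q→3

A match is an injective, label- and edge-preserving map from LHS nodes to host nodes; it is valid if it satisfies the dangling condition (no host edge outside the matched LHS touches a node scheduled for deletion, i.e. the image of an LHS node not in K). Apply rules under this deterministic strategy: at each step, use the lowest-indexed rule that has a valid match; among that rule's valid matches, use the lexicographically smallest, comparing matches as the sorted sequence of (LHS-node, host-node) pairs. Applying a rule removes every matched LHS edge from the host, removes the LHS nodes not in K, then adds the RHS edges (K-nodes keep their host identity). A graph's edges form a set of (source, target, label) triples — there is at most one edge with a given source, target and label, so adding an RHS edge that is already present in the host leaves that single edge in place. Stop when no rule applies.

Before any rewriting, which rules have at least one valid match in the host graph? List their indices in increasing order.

Answer: [R1]

Steps:
R0: no valid match — LHS pattern not found
R1: 2 valid matches — {0↦0, 1↦3}, {0↦3, 1↦0}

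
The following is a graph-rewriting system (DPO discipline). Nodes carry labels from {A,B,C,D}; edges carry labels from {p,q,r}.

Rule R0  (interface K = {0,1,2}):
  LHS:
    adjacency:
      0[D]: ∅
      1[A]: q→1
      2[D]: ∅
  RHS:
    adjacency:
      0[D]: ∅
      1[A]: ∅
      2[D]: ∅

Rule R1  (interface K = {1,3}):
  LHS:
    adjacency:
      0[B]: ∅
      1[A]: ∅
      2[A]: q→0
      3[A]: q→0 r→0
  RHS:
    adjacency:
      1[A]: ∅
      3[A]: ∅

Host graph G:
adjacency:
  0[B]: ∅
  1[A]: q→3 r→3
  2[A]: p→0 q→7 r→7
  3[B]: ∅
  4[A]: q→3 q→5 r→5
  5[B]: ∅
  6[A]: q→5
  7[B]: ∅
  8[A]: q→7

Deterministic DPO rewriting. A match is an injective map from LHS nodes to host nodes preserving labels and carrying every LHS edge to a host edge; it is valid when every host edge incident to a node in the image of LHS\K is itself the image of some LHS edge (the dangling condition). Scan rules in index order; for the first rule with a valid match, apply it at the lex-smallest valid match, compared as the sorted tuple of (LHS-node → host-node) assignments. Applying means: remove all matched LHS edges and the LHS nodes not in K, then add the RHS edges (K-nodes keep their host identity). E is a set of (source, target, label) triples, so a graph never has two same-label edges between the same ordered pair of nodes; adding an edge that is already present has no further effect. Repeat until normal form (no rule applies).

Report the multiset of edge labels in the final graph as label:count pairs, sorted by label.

[0] host  ⇒  9 nodes, 10 edges  {1-q->3 1-r->3 2-p->0 2-q->7 2-r->7 4-q->3 4-q->5 4-r->5 6-q->5 8-q->7}
[1] R1 @ {0↦5, 1↦1, 2↦6, 3↦4}  ⇒  7 nodes, 7 edges  {1-q->3 1-r->3 2-p->0 2-q->7 2-r->7 4-q->3 8-q->7}
[2] R1 @ {0↦3, 1↦2, 2↦4, 3↦1}  ⇒  5 nodes, 4 edges  {2-p->0 2-q->7 2-r->7 8-q->7}
[3] R1 @ {0↦7, 1↦1, 2↦8, 3↦2}  ⇒  3 nodes, 1 edges  {2-p->0}
final graph: no rule applies after step 3
NF edges: [(2, 0, 'p')]

Answer: p:1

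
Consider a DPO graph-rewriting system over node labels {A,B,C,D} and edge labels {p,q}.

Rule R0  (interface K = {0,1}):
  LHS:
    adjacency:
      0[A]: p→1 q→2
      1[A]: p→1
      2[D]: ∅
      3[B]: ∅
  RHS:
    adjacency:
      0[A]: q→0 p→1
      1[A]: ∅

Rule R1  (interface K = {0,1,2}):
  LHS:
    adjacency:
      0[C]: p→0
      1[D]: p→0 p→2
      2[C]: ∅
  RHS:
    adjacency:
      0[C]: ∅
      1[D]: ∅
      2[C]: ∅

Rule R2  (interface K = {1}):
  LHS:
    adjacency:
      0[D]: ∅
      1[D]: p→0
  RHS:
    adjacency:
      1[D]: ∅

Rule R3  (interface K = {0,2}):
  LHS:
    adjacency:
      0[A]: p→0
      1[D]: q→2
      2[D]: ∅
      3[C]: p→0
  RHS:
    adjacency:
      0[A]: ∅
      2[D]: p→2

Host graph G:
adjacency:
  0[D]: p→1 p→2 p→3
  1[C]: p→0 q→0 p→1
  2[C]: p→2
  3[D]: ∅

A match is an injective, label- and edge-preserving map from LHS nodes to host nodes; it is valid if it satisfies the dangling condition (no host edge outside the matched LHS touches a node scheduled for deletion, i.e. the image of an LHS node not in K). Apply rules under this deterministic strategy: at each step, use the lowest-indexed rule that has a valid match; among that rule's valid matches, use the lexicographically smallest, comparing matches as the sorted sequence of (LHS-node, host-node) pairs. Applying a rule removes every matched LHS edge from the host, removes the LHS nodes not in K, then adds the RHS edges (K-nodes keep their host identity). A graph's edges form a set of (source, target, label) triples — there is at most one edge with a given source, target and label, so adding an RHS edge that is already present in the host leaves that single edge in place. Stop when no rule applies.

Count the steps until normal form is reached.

Answer: 2

Rewrite trace:
initial: |V|=4 |E|=7  E = 0-p->1 0-p->2 0-p->3 1-p->0 1-q->0 1-p->1 2-p->2
step 1: apply R1 at {0↦1, 1↦0, 2↦2}  → |V|=4 |E|=4  E = 0-p->3 1-p->0 1-q->0 2-p->2
step 2: apply R2 at {0↦3, 1↦0}  → |V|=3 |E|=3  E = 1-p->0 1-q->0 2-p->2
final graph: no rule applies after step 2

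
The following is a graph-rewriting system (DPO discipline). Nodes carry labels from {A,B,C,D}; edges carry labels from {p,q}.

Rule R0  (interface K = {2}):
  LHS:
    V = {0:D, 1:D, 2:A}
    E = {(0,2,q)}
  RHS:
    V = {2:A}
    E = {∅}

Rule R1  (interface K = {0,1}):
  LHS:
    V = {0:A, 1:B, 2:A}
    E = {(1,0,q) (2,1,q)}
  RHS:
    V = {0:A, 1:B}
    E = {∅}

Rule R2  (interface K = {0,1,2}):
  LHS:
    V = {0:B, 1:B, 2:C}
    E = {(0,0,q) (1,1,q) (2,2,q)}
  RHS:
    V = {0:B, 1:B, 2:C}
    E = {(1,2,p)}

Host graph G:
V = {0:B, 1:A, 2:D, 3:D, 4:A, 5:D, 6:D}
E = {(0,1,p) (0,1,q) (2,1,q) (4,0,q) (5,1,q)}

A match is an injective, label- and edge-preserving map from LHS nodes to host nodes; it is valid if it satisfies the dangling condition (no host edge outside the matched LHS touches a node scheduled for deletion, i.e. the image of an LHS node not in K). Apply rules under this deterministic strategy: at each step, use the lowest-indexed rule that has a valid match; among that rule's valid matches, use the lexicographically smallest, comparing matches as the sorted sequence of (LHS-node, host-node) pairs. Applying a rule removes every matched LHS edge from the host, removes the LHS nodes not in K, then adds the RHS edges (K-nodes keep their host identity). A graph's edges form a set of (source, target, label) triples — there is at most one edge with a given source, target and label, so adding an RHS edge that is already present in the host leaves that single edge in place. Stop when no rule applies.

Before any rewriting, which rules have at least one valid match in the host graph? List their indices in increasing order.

R0: 4 valid matches — {0↦2, 1↦3, 2↦1}, {0↦2, 1↦6, 2↦1}, {0↦5, 1↦3, 2↦1} (+1 more)
R1: 1 valid match — {0↦1, 1↦0, 2↦4}
R2: no valid match — LHS pattern not found

Answer: [R0,R1]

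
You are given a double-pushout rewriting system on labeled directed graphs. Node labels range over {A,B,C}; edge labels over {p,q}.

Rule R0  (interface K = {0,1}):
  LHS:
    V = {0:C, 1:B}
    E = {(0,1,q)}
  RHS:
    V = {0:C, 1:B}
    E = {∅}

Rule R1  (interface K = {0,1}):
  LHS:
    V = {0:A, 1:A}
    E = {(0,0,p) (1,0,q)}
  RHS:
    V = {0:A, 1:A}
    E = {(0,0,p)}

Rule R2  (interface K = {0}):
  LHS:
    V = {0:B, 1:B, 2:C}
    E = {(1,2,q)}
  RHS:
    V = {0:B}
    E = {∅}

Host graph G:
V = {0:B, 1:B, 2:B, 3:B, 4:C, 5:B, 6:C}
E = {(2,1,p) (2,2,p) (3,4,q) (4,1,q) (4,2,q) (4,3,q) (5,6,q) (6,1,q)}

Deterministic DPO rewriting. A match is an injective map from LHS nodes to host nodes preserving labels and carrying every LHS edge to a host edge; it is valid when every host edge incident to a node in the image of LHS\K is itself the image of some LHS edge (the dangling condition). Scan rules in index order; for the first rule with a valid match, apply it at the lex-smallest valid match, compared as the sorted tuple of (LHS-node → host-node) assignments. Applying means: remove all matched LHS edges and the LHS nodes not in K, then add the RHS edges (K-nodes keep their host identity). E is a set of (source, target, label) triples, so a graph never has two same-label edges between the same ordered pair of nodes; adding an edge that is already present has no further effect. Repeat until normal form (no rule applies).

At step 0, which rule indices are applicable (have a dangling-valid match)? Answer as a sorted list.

Answer: [R0]

Rewrite trace:
R0: 4 valid matches — {0↦4, 1↦1}, {0↦4, 1↦2}, {0↦4, 1↦3} (+1 more)
R1: no valid match — LHS pattern not found
R2: no valid match — 8 raw matches, all fail dangling condition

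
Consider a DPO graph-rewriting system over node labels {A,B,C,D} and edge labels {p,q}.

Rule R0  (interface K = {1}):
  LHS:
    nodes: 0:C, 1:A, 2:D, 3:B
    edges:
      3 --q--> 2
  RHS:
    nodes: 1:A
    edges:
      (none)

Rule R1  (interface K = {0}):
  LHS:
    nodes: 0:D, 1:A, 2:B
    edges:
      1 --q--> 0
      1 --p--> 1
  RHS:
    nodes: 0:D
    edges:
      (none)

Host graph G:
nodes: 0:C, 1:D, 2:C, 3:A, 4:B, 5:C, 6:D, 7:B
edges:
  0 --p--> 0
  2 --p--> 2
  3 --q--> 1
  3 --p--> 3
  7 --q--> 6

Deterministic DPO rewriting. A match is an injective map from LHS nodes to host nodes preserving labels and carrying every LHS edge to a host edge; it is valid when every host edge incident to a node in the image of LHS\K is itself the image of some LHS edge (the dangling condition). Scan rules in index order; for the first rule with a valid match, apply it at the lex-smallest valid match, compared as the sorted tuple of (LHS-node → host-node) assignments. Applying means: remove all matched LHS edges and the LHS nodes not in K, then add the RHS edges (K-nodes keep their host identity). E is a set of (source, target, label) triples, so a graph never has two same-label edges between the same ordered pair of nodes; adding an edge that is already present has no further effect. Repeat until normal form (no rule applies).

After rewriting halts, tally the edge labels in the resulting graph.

Answer: p:2

Derivation:
start.  V:8 E:5  edges: 0-p->0 2-p->2 3-q->1 3-p->3 7-q->6
1. fire R0 via {0↦5, 1↦3, 2↦6, 3↦7}  →  V:5 E:4  edges: 0-p->0 2-p->2 3-q->1 3-p->3
2. fire R1 via {0↦1, 1↦3, 2↦4}  →  V:3 E:2  edges: 0-p->0 2-p->2
halt: no rule applies after step 2
NF edges: [(0, 0, 'p'), (2, 2, 'p')]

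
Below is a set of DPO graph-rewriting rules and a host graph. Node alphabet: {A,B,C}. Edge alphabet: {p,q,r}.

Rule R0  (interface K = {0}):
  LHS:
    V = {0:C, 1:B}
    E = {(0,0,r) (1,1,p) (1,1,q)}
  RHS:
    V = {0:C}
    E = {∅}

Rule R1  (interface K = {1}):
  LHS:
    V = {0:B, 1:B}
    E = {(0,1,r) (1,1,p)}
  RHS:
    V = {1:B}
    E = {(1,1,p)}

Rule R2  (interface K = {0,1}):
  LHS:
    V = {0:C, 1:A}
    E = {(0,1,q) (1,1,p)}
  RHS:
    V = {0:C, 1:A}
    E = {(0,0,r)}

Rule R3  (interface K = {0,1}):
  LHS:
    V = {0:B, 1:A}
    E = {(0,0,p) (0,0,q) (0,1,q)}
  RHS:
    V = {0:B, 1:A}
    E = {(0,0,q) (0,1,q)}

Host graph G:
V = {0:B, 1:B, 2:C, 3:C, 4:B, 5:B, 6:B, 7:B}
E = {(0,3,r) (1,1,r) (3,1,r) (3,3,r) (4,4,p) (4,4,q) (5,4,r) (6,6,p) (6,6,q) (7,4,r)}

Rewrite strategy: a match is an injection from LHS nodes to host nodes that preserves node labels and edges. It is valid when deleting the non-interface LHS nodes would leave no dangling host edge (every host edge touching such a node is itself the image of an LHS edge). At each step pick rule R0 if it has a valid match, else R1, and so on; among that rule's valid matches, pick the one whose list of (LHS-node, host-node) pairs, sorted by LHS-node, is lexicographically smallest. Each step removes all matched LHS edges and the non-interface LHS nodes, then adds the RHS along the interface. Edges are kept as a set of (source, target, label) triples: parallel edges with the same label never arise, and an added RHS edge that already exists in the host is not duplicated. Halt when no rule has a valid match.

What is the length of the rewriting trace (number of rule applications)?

[0] host  ⇒  8 nodes, 10 edges  {0-r->3 1-r->1 3-r->1 3-r->3 4-p->4 4-q->4 5-r->4 6-p->6 6-q->6 7-r->4}
[1] R0 @ {0↦3, 1↦6}  ⇒  7 nodes, 7 edges  {0-r->3 1-r->1 3-r->1 4-p->4 4-q->4 5-r->4 7-r->4}
[2] R1 @ {0↦5, 1↦4}  ⇒  6 nodes, 6 edges  {0-r->3 1-r->1 3-r->1 4-p->4 4-q->4 7-r->4}
[3] R1 @ {0↦7, 1↦4}  ⇒  5 nodes, 5 edges  {0-r->3 1-r->1 3-r->1 4-p->4 4-q->4}
final graph: no rule applies after step 3

Answer: 3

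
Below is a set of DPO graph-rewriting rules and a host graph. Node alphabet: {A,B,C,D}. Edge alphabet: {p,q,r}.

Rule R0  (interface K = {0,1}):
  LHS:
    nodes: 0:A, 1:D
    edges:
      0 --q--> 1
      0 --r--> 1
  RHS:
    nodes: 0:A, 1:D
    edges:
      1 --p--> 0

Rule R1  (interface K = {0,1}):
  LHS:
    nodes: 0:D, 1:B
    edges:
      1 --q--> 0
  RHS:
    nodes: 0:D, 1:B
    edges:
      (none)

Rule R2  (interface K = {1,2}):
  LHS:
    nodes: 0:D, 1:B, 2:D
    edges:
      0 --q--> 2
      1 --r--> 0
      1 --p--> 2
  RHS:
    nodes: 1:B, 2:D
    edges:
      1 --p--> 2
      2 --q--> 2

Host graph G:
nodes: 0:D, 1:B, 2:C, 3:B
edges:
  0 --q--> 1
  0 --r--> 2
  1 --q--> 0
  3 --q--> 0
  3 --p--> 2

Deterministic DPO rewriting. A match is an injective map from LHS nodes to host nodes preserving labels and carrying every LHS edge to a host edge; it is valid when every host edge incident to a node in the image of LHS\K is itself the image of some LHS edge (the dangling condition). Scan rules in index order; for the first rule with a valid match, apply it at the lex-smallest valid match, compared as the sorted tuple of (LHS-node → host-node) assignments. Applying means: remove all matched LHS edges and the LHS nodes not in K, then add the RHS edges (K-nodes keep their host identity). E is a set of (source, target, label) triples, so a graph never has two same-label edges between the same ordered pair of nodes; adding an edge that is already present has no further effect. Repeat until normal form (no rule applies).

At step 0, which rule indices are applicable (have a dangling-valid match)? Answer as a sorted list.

R0: no valid match — LHS pattern not found
R1: 2 valid matches — {0↦0, 1↦1}, {0↦0, 1↦3}
R2: no valid match — LHS pattern not found

Answer: [R1]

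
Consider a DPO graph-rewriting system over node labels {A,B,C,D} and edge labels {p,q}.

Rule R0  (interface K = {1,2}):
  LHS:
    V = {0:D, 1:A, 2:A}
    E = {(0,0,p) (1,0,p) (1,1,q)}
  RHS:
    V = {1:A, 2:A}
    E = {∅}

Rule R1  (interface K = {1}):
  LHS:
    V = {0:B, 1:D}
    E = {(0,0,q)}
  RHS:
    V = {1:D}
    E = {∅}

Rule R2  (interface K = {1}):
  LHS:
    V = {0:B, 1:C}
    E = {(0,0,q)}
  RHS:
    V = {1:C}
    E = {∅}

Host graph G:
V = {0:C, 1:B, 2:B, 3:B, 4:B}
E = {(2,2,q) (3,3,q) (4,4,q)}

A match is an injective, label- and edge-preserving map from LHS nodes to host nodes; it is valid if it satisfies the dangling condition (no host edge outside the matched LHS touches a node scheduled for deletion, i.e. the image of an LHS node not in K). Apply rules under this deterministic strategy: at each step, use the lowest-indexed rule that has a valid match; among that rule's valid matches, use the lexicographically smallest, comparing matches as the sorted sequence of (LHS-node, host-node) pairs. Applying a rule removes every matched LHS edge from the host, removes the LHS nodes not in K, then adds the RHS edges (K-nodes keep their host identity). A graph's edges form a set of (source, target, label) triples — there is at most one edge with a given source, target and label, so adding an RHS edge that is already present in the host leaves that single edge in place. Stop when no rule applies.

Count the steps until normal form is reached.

[0] host  ⇒  5 nodes, 3 edges  {2-q->2 3-q->3 4-q->4}
[1] R2 @ {0↦2, 1↦0}  ⇒  4 nodes, 2 edges  {3-q->3 4-q->4}
[2] R2 @ {0↦3, 1↦0}  ⇒  3 nodes, 1 edges  {4-q->4}
[3] R2 @ {0↦4, 1↦0}  ⇒  2 nodes, 0 edges  {∅}
normal form: no rule applies after step 3

Answer: 3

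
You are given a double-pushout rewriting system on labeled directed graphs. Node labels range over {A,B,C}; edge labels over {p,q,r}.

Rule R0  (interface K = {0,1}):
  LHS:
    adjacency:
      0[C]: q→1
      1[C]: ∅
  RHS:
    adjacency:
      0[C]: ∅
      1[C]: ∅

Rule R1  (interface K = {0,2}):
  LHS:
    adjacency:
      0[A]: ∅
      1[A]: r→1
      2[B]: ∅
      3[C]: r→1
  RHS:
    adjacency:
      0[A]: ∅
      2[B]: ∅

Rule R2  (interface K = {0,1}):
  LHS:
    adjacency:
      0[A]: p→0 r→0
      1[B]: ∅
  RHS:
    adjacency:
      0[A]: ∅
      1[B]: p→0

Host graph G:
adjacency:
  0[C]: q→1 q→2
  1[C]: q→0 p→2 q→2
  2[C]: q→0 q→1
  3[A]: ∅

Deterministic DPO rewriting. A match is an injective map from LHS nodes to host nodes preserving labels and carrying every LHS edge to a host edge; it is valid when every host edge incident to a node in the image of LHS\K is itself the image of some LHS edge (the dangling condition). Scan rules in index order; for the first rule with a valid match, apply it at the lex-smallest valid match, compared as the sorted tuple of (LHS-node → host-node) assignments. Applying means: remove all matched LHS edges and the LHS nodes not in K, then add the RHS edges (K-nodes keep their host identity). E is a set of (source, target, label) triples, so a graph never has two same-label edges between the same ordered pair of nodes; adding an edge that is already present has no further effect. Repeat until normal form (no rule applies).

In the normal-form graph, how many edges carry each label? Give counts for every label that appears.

Answer: p:1

Rewrite trace:
start.  V:4 E:7  edges: 0-q->1 0-q->2 1-q->0 1-p->2 1-q->2 2-q->0 2-q->1
1. fire R0 via {0↦0, 1↦1}  →  V:4 E:6  edges: 0-q->2 1-q->0 1-p->2 1-q->2 2-q->0 2-q->1
2. fire R0 via {0↦0, 1↦2}  →  V:4 E:5  edges: 1-q->0 1-p->2 1-q->2 2-q->0 2-q->1
3. fire R0 via {0↦1, 1↦0}  →  V:4 E:4  edges: 1-p->2 1-q->2 2-q->0 2-q->1
4. fire R0 via {0↦1, 1↦2}  →  V:4 E:3  edges: 1-p->2 2-q->0 2-q->1
5. fire R0 via {0↦2, 1↦0}  →  V:4 E:2  edges: 1-p->2 2-q->1
6. fire R0 via {0↦2, 1↦1}  →  V:4 E:1  edges: 1-p->2
halt: no rule applies after step 6
NF edges: [(1, 2, 'p')]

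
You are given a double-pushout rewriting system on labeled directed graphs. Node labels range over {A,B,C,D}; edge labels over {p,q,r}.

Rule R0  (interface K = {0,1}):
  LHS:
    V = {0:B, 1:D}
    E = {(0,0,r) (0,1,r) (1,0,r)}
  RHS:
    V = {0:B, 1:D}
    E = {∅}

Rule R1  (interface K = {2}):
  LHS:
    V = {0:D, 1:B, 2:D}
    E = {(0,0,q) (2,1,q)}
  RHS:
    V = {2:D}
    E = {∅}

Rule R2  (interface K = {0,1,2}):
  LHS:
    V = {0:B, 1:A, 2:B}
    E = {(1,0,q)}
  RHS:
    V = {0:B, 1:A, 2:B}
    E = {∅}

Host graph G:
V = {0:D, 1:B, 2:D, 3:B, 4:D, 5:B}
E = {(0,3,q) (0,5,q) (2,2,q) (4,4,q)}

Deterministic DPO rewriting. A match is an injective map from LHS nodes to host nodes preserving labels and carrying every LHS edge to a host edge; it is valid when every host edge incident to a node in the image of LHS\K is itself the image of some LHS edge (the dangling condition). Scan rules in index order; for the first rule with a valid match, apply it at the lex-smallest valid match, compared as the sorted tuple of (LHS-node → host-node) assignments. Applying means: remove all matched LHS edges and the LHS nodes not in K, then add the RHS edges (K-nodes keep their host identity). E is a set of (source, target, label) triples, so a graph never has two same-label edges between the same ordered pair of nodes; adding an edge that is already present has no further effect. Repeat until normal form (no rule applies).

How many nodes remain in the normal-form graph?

Answer: 2

Derivation:
initial: |V|=6 |E|=4  E = 0-q->3 0-q->5 2-q->2 4-q->4
step 1: apply R1 at {0↦2, 1↦3, 2↦0}  → |V|=4 |E|=2  E = 0-q->5 4-q->4
step 2: apply R1 at {0↦4, 1↦5, 2↦0}  → |V|=2 |E|=0  E = ∅
final graph: no rule applies after step 2
NF nodes: {0:D, 1:B}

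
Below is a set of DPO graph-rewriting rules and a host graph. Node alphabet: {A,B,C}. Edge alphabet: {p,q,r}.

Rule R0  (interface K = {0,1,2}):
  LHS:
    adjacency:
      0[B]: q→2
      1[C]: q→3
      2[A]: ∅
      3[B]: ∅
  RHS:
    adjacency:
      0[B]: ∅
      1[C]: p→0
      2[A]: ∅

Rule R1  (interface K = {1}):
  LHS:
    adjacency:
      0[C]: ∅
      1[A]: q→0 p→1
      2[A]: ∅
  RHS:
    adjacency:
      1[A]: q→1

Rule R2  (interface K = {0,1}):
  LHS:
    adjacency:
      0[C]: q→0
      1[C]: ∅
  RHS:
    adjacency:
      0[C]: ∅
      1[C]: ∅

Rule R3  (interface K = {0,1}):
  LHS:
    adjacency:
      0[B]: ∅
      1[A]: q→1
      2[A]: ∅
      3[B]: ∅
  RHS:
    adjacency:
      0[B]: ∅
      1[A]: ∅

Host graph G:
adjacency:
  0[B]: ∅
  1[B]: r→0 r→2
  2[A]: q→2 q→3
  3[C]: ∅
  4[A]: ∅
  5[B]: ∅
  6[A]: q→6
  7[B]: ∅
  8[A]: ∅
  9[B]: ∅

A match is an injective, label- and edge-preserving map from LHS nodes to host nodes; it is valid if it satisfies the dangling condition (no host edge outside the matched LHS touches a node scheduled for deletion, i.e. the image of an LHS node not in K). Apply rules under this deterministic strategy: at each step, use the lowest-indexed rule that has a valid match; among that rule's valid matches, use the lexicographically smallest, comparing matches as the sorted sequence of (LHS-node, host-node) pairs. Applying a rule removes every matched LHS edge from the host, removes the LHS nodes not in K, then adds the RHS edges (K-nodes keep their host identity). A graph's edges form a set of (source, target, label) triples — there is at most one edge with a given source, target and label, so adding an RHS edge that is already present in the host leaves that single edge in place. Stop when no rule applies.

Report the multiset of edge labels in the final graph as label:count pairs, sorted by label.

Answer: q:1 r:2

Steps:
initial: |V|=10 |E|=5  E = 1-r->0 1-r->2 2-q->2 2-q->3 6-q->6
step 1: apply R3 at {0↦0, 1↦2, 2↦4, 3↦5}  → |V|=8 |E|=4  E = 1-r->0 1-r->2 2-q->3 6-q->6
step 2: apply R3 at {0↦0, 1↦6, 2↦8, 3↦7}  → |V|=6 |E|=3  E = 1-r->0 1-r->2 2-q->3
halt: no rule applies after step 2
NF edges: [(1, 0, 'r'), (1, 2, 'r'), (2, 3, 'q')]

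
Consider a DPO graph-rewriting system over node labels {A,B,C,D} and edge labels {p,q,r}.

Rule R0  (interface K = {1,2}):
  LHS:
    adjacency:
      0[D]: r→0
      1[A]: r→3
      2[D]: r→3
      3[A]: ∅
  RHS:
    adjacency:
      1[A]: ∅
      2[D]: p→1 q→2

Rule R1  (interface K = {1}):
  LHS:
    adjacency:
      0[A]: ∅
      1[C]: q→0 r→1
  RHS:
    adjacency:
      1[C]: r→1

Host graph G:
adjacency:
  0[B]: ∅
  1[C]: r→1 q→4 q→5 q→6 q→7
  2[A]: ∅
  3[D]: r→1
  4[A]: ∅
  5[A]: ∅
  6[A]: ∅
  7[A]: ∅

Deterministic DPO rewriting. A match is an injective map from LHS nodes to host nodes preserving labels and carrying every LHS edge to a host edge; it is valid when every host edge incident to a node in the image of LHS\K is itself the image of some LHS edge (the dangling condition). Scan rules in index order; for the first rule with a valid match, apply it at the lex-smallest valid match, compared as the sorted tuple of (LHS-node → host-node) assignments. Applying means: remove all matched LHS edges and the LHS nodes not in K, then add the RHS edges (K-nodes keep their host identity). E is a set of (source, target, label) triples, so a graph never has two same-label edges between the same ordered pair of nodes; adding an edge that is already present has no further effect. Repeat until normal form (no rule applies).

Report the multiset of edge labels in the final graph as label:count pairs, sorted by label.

Answer: r:2

Steps:
start.  V:8 E:6  edges: 1-r->1 1-q->4 1-q->5 1-q->6 1-q->7 3-r->1
1. fire R1 via {0↦4, 1↦1}  →  V:7 E:5  edges: 1-r->1 1-q->5 1-q->6 1-q->7 3-r->1
2. fire R1 via {0↦5, 1↦1}  →  V:6 E:4  edges: 1-r->1 1-q->6 1-q->7 3-r->1
3. fire R1 via {0↦6, 1↦1}  →  V:5 E:3  edges: 1-r->1 1-q->7 3-r->1
4. fire R1 via {0↦7, 1↦1}  →  V:4 E:2  edges: 1-r->1 3-r->1
final graph: no rule applies after step 4
NF edges: [(1, 1, 'r'), (3, 1, 'r')]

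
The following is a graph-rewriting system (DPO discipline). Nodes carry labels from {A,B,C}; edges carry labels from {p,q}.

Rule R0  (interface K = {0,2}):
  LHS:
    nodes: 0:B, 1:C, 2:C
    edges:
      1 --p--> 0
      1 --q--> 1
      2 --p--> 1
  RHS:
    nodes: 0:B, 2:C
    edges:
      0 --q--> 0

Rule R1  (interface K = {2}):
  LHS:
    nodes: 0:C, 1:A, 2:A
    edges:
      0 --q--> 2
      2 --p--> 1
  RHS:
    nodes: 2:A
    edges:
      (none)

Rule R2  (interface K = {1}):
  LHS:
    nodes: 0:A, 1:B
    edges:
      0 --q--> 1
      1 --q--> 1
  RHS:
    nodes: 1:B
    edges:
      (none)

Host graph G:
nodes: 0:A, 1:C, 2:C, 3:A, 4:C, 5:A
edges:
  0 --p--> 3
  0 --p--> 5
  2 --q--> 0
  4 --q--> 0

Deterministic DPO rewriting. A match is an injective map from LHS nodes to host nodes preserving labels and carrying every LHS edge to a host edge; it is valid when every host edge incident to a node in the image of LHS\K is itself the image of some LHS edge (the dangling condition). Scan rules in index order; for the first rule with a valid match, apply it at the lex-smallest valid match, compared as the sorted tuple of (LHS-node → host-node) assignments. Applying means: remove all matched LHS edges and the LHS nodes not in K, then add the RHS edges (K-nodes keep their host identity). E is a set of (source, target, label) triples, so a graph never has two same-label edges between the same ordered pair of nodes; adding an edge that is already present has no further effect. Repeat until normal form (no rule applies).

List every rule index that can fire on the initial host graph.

Answer: [R1]

Steps:
R0: no valid match — LHS pattern not found
R1: 4 valid matches — {0↦2, 1↦3, 2↦0}, {0↦2, 1↦5, 2↦0}, {0↦4, 1↦3, 2↦0} (+1 more)
R2: no valid match — LHS pattern not found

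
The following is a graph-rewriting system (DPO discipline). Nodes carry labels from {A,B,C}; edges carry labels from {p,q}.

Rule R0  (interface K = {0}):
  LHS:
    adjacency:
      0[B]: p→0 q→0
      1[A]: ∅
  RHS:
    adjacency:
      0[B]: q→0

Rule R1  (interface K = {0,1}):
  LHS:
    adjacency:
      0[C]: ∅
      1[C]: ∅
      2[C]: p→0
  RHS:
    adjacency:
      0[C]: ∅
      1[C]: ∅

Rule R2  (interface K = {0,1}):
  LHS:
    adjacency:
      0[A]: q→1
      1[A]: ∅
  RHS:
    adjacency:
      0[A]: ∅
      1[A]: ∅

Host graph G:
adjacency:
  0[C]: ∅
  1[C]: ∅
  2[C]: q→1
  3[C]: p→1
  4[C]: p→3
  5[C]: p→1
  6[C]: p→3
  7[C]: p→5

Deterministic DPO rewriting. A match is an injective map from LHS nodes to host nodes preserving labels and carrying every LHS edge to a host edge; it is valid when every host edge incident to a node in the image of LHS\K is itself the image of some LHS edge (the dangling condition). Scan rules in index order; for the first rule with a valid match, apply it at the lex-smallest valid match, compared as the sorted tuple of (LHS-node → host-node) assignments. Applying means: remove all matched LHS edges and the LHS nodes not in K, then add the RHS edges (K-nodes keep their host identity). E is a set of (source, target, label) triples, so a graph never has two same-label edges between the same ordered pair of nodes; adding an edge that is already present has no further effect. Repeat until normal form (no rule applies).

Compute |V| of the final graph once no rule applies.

Answer: 3

Rewrite trace:
start.  V:8 E:6  edges: 2-q->1 3-p->1 4-p->3 5-p->1 6-p->3 7-p->5
1. fire R1 via {0↦3, 1↦0, 2↦4}  →  V:7 E:5  edges: 2-q->1 3-p->1 5-p->1 6-p->3 7-p->5
2. fire R1 via {0↦3, 1↦0, 2↦6}  →  V:6 E:4  edges: 2-q->1 3-p->1 5-p->1 7-p->5
3. fire R1 via {0↦1, 1↦0, 2↦3}  →  V:5 E:3  edges: 2-q->1 5-p->1 7-p->5
4. fire R1 via {0↦5, 1↦0, 2↦7}  →  V:4 E:2  edges: 2-q->1 5-p->1
5. fire R1 via {0↦1, 1↦0, 2↦5}  →  V:3 E:1  edges: 2-q->1
normal form: no rule applies after step 5
NF nodes: {0:C, 1:C, 2:C}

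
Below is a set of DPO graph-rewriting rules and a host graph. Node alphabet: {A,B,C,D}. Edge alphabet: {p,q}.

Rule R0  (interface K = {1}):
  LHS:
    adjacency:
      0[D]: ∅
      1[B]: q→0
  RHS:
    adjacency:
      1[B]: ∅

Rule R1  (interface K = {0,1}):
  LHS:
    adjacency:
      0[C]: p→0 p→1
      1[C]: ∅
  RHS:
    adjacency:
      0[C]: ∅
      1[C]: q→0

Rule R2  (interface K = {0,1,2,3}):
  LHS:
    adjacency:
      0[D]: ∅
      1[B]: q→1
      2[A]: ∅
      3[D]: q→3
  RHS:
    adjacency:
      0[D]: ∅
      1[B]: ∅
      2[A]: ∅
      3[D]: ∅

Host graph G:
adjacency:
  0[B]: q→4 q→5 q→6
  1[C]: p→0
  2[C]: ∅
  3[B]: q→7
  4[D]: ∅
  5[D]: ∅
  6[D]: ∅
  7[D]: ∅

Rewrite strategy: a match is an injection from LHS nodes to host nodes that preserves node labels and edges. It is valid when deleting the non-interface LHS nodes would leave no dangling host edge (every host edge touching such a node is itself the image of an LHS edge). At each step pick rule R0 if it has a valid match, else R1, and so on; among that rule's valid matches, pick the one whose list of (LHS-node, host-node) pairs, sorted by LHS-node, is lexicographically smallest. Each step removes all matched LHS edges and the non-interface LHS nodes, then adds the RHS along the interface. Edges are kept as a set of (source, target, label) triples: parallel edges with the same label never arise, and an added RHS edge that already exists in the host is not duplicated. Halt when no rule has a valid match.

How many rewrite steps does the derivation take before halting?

start.  V:8 E:5  edges: 0-q->4 0-q->5 0-q->6 1-p->0 3-q->7
1. fire R0 via {0↦4, 1↦0}  →  V:7 E:4  edges: 0-q->5 0-q->6 1-p->0 3-q->7
2. fire R0 via {0↦5, 1↦0}  →  V:6 E:3  edges: 0-q->6 1-p->0 3-q->7
3. fire R0 via {0↦6, 1↦0}  →  V:5 E:2  edges: 1-p->0 3-q->7
4. fire R0 via {0↦7, 1↦3}  →  V:4 E:1  edges: 1-p->0
halt: no rule applies after step 4

Answer: 4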